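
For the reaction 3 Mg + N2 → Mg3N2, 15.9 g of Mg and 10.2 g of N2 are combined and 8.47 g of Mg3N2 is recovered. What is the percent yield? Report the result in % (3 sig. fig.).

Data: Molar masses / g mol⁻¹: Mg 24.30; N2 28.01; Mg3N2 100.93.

n(Mg) = 15.90 / 24.30 = 0.6543 mol
n(N2) = 10.20 / 28.01 = 0.3642 mol
n/ν for Mg = 0.6543/3 = 0.2181
n/ν for N2 = 0.3642/1 = 0.3642
Smallest n/ν is Mg → limiting reagent.
theoretical n(Mg3N2) = (1/3) × 0.6543 = 0.2181 mol → 22.01 g
% yield = 8.47 / 22.01 × 100 = 38.48 %

38.5 %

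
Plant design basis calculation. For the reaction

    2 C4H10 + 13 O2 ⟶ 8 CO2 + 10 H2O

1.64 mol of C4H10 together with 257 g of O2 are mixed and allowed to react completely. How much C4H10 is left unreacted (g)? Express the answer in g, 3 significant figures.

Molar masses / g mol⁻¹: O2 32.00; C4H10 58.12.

23.5 g

n(C4H10) = 1.640 mol
n(O2) = 257.0 / 32.00 = 8.031 mol
n/ν → C4H10: 0.8200, O2: 0.6178; O2 is limiting.
C4H10 consumed = (2/13) × 8.031 = 1.236 mol
C4H10 remaining = 1.640 − 1.236 = 0.4040 mol
mass = 0.4040 × 58.12 = 23.48 g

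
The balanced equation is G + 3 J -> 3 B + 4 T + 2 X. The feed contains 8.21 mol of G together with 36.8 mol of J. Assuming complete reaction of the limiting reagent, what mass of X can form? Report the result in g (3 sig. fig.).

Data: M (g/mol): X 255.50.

4200 g

n(G) = 8.210 mol
n(J) = 36.80 mol
n/ν → G: 8.210, J: 12.27; G is limiting.
n(X) = (2/1) × 8.210 = 16.42 mol
mass = 16.42 × 255.50 = 4195 g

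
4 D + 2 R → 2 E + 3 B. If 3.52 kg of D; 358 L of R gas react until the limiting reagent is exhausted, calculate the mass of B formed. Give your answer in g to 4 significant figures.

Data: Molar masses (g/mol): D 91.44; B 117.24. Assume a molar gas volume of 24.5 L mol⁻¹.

n(D) = 3.520×1000 / 91.44 = 38.50 mol
n(R) = 358.0 / 24.5 = 14.61 mol
n/ν for D = 38.50/4 = 9.625
n/ν for R = 14.61/2 = 7.305
Smallest n/ν is R → limiting reagent.
n(B) = (3/2) × 14.61 = 21.92 mol
mass = 21.92 × 117.24 = 2570 g

2570 g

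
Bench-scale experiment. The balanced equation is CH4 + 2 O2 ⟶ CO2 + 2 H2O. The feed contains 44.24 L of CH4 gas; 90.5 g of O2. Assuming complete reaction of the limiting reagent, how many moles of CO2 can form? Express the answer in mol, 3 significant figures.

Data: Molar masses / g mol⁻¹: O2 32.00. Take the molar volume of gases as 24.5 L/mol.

1.41 mol

n(CH4) = 44.24 / 24.5 = 1.806 mol
n(O2) = 90.50 / 32.00 = 2.828 mol
n/ν for CH4 = 1.806/1 = 1.806
n/ν for O2 = 2.828/2 = 1.414
Smallest n/ν is O2 → limiting reagent.
n(CO2) = (1/2) × 2.828 = 1.414 mol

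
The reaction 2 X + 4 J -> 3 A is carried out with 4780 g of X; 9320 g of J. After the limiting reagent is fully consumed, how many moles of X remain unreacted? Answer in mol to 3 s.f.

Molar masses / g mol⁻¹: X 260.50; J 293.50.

n(X) = 4780 / 260.50 = 18.35 mol
n(J) = 9320 / 293.50 = 31.75 mol
n/ν for X = 18.35/2 = 9.175
n/ν for J = 31.75/4 = 7.938
Smallest n/ν is J → limiting reagent.
X consumed = (2/4) × 31.75 = 15.88 mol
X remaining = 18.35 − 15.88 = 2.470 mol

2.47 mol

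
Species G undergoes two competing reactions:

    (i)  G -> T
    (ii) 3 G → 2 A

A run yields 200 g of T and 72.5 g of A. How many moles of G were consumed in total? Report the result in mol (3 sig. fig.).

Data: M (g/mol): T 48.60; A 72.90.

5.61 mol

n(T) = 200 / 48.60 = 4.115 mol
n(A) = 72.5 / 72.90 = 0.9945 mol
n(G) via (i) = (1/1)×4.115 = 4.115 mol
n(G) via (ii) = (3/2)×0.9945 = 1.492 mol
total n(G) = 4.115 + 1.492 = 5.607 mol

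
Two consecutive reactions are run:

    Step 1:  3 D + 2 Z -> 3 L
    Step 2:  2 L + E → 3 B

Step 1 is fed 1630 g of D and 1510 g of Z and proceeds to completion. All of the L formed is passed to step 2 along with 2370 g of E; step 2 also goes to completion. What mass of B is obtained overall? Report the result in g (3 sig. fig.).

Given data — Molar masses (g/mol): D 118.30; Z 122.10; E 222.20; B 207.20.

Step 1:
n(D) = 1630 / 118.30 = 13.78 mol
n(Z) = 1510 / 122.10 = 12.37 mol
n/ν for D = 13.78/3 = 4.593
n/ν for Z = 12.37/2 = 6.185
Smallest n/ν is D → limiting reagent.
n(L) produced = (3/3) × 13.78 = 13.78 mol
Step 2:
n(L) available = 13.78 mol
n(E) = 2370 / 222.20 = 10.67 mol
n/ν for L = 13.78/2 = 6.890
n/ν for E = 10.67/1 = 10.67
Smallest n/ν is L → limiting reagent.
n(B) = (3/2) × 13.78 = 20.67 mol
mass = 20.67 × 207.20 = 4283 g

4280 g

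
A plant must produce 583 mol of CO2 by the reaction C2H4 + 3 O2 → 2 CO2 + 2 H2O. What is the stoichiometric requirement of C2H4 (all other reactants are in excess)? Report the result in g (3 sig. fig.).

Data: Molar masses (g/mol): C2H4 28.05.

8180 g

n(CO2) = 583.0 mol
n(C2H4) = (1/2) × 583.0 = 291.5 mol
mass = 291.5 × 28.05 = 8177 g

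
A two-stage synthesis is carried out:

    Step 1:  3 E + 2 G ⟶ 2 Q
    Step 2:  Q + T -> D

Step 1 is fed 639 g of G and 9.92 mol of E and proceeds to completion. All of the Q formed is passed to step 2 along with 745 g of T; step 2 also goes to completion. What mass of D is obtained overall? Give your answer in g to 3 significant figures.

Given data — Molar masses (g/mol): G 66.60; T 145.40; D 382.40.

Step 1:
n(G) = 639.0 / 66.60 = 9.595 mol
n(E) = 9.920 mol
n/ν for G = 9.595/2 = 4.798
n/ν for E = 9.920/3 = 3.307
Smallest n/ν is E → limiting reagent.
n(Q) produced = (2/3) × 9.920 = 6.613 mol
Step 2:
n(Q) available = 6.613 mol
n(T) = 745.0 / 145.40 = 5.124 mol
n/ν for Q = 6.613/1 = 6.613
n/ν for T = 5.124/1 = 5.124
Smallest n/ν is T → limiting reagent.
n(D) = (1/1) × 5.124 = 5.124 mol
mass = 5.124 × 382.40 = 1959 g

1960 g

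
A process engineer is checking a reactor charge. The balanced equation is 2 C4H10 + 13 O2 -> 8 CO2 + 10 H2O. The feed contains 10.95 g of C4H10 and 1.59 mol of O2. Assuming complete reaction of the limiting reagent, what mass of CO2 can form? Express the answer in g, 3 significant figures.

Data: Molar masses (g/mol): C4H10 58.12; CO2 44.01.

33.2 g

n(C4H10) = 10.95 / 58.12 = 0.1884 mol
n(O2) = 1.590 mol
n/ν for C4H10 = 0.1884/2 = 0.09420
n/ν for O2 = 1.590/13 = 0.1223
Smallest n/ν is C4H10 → limiting reagent.
n(CO2) = (8/2) × 0.1884 = 0.7536 mol
mass = 0.7536 × 44.01 = 33.17 g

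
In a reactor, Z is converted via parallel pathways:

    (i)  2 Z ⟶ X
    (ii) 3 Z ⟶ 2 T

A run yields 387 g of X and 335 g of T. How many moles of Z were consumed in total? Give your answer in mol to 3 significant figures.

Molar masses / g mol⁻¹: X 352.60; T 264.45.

4.10 mol

n(X) = 387 / 352.60 = 1.098 mol
n(T) = 335 / 264.45 = 1.267 mol
n(Z) via (i) = (2/1)×1.098 = 2.196 mol
n(Z) via (ii) = (3/2)×1.267 = 1.901 mol
total n(Z) = 2.196 + 1.901 = 4.097 mol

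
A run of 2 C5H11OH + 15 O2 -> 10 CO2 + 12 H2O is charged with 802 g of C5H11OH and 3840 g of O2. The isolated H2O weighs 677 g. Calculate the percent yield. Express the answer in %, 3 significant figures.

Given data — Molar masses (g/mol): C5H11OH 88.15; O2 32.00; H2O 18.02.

68.8 %

n(C5H11OH) = 802.0 / 88.15 = 9.098 mol
n(O2) = 3840 / 32.00 = 120.0 mol
n/ν for C5H11OH = 9.098/2 = 4.549
n/ν for O2 = 120.0/15 = 8.000
Smallest n/ν is C5H11OH → limiting reagent.
theoretical n(H2O) = (12/2) × 9.098 = 54.59 mol → 983.7 g
% yield = 677 / 983.7 × 100 = 68.82 %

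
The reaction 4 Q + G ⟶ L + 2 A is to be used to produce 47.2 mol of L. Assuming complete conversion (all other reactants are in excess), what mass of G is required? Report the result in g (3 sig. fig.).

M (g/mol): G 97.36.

n(L) = 47.20 mol
n(G) = (1/1) × 47.20 = 47.20 mol
mass = 47.20 × 97.36 = 4595 g

4600 g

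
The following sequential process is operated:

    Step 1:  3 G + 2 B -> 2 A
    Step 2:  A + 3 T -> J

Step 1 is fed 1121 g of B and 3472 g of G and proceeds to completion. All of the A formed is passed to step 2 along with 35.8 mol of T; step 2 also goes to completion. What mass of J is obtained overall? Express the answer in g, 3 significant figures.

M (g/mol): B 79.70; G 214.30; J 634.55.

6850 g

Step 1:
n(B) = 1121 / 79.70 = 14.07 mol
n(G) = 3472 / 214.30 = 16.20 mol
n/ν for B = 14.07/2 = 7.035
n/ν for G = 16.20/3 = 5.400
Smallest n/ν is G → limiting reagent.
n(A) produced = (2/3) × 16.20 = 10.80 mol
Step 2:
n(A) available = 10.80 mol
n(T) = 35.80 mol
n/ν for A = 10.80/1 = 10.80
n/ν for T = 35.80/3 = 11.93
Smallest n/ν is A → limiting reagent.
n(J) = (1/1) × 10.80 = 10.80 mol
mass = 10.80 × 634.55 = 6853 g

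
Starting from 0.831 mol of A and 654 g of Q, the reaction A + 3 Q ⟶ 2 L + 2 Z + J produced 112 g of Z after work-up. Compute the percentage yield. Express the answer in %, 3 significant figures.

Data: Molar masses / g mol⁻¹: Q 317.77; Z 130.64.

n(A) = 0.8310 mol
n(Q) = 654.0 / 317.77 = 2.058 mol
n/ν → A: 0.8310, Q: 0.6860; Q is limiting.
theoretical n(Z) = (2/3) × 2.058 = 1.372 mol → 179.2 g
% yield = 112 / 179.2 × 100 = 62.50 %

62.5 %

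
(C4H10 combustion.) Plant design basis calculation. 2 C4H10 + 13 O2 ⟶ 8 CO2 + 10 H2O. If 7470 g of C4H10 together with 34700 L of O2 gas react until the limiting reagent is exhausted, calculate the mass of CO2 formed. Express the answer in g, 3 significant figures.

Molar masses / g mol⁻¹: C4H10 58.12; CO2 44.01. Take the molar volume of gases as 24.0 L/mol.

22600 g

n(C4H10) = 7470 / 58.12 = 128.5 mol
n(O2) = 34700 / 24.0 = 1446 mol
n/ν → C4H10: 64.25, O2: 111.2; C4H10 is limiting.
n(CO2) = (8/2) × 128.5 = 514.0 mol
mass = 514.0 × 44.01 = 22620 g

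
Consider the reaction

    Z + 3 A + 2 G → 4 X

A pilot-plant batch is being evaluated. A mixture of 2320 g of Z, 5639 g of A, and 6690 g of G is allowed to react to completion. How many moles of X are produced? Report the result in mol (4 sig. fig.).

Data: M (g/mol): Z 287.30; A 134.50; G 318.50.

n(Z) = 2320 / 287.30 = 8.075 mol
n(A) = 5639 / 134.50 = 41.93 mol
n(G) = 6690 / 318.50 = 21.00 mol
n/ν → Z: 8.075, A: 13.98, G: 10.50; Z is limiting.
n(X) = (4/1) × 8.075 = 32.30 mol

32.30 mol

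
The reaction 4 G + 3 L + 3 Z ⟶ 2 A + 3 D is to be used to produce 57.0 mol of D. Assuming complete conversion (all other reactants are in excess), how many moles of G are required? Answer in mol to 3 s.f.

76.0 mol

n(D) = 57.00 mol
n(G) = (4/3) × 57.00 = 76.00 mol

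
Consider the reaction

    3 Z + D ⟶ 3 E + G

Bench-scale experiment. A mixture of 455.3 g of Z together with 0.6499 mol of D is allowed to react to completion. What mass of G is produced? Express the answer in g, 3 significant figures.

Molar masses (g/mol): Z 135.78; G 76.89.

50.0 g

n(Z) = 455.3 / 135.78 = 3.353 mol
n(D) = 0.6499 mol
n/ν for Z = 3.353/3 = 1.118
n/ν for D = 0.6499/1 = 0.6499
Smallest n/ν is D → limiting reagent.
n(G) = (1/1) × 0.6499 = 0.6499 mol
mass = 0.6499 × 76.89 = 49.97 g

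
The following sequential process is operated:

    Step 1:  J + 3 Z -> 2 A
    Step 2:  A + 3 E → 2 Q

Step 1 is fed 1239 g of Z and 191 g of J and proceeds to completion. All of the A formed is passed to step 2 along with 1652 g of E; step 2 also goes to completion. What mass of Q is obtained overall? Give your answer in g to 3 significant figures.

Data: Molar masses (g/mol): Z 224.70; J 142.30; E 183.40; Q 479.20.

Step 1:
n(Z) = 1239 / 224.70 = 5.514 mol
n(J) = 191.0 / 142.30 = 1.342 mol
n/ν for Z = 5.514/3 = 1.838
n/ν for J = 1.342/1 = 1.342
Smallest n/ν is J → limiting reagent.
n(A) produced = (2/1) × 1.342 = 2.684 mol
Step 2:
n(A) available = 2.684 mol
n(E) = 1652 / 183.40 = 9.008 mol
n/ν for A = 2.684/1 = 2.684
n/ν for E = 9.008/3 = 3.003
Smallest n/ν is A → limiting reagent.
n(Q) = (2/1) × 2.684 = 5.368 mol
mass = 5.368 × 479.20 = 2572 g

2570 g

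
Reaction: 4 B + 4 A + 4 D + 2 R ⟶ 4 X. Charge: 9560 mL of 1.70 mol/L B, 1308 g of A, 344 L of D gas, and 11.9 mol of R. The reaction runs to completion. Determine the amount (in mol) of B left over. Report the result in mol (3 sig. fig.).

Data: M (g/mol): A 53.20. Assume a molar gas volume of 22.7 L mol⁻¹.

n(B) = 1.70 × 9560/1000 = 16.25 mol
n(A) = 1308 / 53.20 = 24.59 mol
n(D) = 344.0 / 22.7 = 15.15 mol
n(R) = 11.90 mol
n/ν for B = 16.25/4 = 4.063
n/ν for A = 24.59/4 = 6.148
n/ν for D = 15.15/4 = 3.788
n/ν for R = 11.90/2 = 5.950
Smallest n/ν is D → limiting reagent.
B consumed = (4/4) × 15.15 = 15.15 mol
B remaining = 16.25 − 15.15 = 1.100 mol

1.10 mol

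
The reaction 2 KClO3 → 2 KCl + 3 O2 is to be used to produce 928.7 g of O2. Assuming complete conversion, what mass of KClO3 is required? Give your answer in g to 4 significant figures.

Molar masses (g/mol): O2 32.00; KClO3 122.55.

2371 g

n(O2) = 928.7 / 32.00 = 29.02 mol
n(KClO3) = (2/3) × 29.02 = 19.35 mol
mass = 19.35 × 122.55 = 2371 g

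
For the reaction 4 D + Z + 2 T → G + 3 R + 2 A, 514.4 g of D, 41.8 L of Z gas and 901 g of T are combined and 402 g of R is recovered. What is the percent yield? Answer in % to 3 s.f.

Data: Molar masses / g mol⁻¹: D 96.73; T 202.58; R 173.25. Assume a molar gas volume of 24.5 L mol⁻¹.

58.2 %

n(D) = 514.4 / 96.73 = 5.318 mol
n(Z) = 41.80 / 24.5 = 1.706 mol
n(T) = 901.0 / 202.58 = 4.448 mol
n/ν for D = 5.318/4 = 1.330
n/ν for Z = 1.706/1 = 1.706
n/ν for T = 4.448/2 = 2.224
Smallest n/ν is D → limiting reagent.
theoretical n(R) = (3/4) × 5.318 = 3.989 mol → 691.1 g
% yield = 402 / 691.1 × 100 = 58.17 %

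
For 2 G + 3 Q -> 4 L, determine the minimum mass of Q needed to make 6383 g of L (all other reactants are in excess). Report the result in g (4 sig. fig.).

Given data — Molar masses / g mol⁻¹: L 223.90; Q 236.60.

5059 g

n(L) = 6383 / 223.90 = 28.51 mol
n(Q) = (3/4) × 28.51 = 21.38 mol
mass = 21.38 × 236.60 = 5059 g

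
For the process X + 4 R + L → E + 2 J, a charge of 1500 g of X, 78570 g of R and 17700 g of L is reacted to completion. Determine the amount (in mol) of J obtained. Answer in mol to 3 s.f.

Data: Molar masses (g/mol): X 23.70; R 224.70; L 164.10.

127 mol

n(X) = 1500 / 23.70 = 63.29 mol
n(R) = 78570 / 224.70 = 349.7 mol
n(L) = 17700 / 164.10 = 107.9 mol
n/ν → X: 63.29, R: 87.43, L: 107.9; X is limiting.
n(J) = (2/1) × 63.29 = 126.6 mol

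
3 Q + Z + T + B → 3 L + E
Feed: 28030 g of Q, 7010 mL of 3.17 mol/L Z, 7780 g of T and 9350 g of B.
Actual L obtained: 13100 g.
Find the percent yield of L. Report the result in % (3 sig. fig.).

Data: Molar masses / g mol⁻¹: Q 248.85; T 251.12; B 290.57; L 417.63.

n(Q) = 28030 / 248.85 = 112.6 mol
n(Z) = 3.17 × 7010/1000 = 22.22 mol
n(T) = 7780 / 251.12 = 30.98 mol
n(B) = 9350 / 290.57 = 32.18 mol
n/ν → Q: 37.53, Z: 22.22, T: 30.98, B: 32.18; Z is limiting.
theoretical n(L) = (3/1) × 22.22 = 66.66 mol → 27840 g
% yield = 13100 / 27840 × 100 = 47.05 %

47.1 %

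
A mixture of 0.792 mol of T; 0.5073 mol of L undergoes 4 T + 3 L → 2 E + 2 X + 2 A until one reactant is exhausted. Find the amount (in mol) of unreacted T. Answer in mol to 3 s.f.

n(T) = 0.7920 mol
n(L) = 0.5073 mol
n/ν for T = 0.7920/4 = 0.1980
n/ν for L = 0.5073/3 = 0.1691
Smallest n/ν is L → limiting reagent.
T consumed = (4/3) × 0.5073 = 0.6764 mol
T remaining = 0.7920 − 0.6764 = 0.1156 mol

0.116 mol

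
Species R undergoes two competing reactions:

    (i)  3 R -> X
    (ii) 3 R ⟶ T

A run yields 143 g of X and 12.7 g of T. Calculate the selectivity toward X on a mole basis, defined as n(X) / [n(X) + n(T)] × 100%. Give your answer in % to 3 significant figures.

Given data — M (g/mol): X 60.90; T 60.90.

n(X) = 143 / 60.90 = 2.348 mol
n(T) = 12.7 / 60.90 = 0.2085 mol
selectivity = 2.348/(2.348+0.2085) × 100 = 91.84 %

91.8 %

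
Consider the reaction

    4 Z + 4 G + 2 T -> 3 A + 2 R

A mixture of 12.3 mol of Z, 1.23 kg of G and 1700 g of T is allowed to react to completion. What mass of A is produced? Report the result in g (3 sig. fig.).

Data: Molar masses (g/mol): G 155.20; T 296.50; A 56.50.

336 g

n(Z) = 12.30 mol
n(G) = 1.230×1000 / 155.20 = 7.925 mol
n(T) = 1700 / 296.50 = 5.734 mol
n/ν for Z = 12.30/4 = 3.075
n/ν for G = 7.925/4 = 1.981
n/ν for T = 5.734/2 = 2.867
Smallest n/ν is G → limiting reagent.
n(A) = (3/4) × 7.925 = 5.944 mol
mass = 5.944 × 56.50 = 335.8 g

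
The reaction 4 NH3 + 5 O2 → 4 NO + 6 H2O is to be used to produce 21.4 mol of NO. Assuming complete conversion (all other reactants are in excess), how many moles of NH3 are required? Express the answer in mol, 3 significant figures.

n(NO) = 21.40 mol
n(NH3) = (4/4) × 21.40 = 21.40 mol

21.4 mol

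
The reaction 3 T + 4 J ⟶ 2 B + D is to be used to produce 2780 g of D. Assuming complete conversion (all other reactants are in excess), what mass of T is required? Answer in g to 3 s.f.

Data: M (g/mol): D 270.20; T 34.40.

1060 g

n(D) = 2780 / 270.20 = 10.29 mol
n(T) = (3/1) × 10.29 = 30.87 mol
mass = 30.87 × 34.40 = 1062 g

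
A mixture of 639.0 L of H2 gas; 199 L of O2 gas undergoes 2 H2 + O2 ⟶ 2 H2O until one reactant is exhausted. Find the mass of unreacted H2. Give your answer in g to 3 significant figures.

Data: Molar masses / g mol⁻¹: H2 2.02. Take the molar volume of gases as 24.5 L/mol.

n(H2) = 639.0 / 24.5 = 26.08 mol
n(O2) = 199.0 / 24.5 = 8.122 mol
n/ν → H2: 13.04, O2: 8.122; O2 is limiting.
H2 consumed = (2/1) × 8.122 = 16.24 mol
H2 remaining = 26.08 − 16.24 = 9.840 mol
mass = 9.840 × 2.02 = 19.88 g

19.9 g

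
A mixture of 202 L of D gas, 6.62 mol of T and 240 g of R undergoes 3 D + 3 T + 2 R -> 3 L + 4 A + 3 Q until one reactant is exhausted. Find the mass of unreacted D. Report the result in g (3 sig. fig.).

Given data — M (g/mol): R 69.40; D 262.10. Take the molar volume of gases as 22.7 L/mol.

n(D) = 202.0 / 22.7 = 8.899 mol
n(T) = 6.620 mol
n(R) = 240.0 / 69.40 = 3.458 mol
n/ν for D = 8.899/3 = 2.966
n/ν for T = 6.620/3 = 2.207
n/ν for R = 3.458/2 = 1.729
Smallest n/ν is R → limiting reagent.
D consumed = (3/2) × 3.458 = 5.187 mol
D remaining = 8.899 − 5.187 = 3.712 mol
mass = 3.712 × 262.10 = 972.9 g

973 g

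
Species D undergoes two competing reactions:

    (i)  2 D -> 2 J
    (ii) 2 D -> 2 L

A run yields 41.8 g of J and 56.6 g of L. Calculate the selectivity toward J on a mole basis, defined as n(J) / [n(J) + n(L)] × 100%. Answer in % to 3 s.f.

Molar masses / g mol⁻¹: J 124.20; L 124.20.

n(J) = 41.8 / 124.20 = 0.3366 mol
n(L) = 56.6 / 124.20 = 0.4557 mol
selectivity = 0.3366/(0.3366+0.4557) × 100 = 42.48 %

42.5 %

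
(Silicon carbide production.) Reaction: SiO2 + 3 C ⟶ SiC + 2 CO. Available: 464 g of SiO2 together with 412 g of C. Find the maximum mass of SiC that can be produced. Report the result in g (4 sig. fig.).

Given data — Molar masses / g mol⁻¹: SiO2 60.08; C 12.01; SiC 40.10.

309.7 g

n(SiO2) = 464.0 / 60.08 = 7.723 mol
n(C) = 412.0 / 12.01 = 34.30 mol
n/ν → SiO2: 7.723, C: 11.43; SiO2 is limiting.
n(SiC) = (1/1) × 7.723 = 7.723 mol
mass = 7.723 × 40.10 = 309.7 g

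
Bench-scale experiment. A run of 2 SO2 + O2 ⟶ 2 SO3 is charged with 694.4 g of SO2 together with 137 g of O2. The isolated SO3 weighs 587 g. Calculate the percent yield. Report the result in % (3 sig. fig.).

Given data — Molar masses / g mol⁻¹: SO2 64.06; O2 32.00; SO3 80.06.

85.6 %

n(SO2) = 694.4 / 64.06 = 10.84 mol
n(O2) = 137.0 / 32.00 = 4.281 mol
n/ν → SO2: 5.420, O2: 4.281; O2 is limiting.
theoretical n(SO3) = (2/1) × 4.281 = 8.562 mol → 685.5 g
% yield = 587 / 685.5 × 100 = 85.63 %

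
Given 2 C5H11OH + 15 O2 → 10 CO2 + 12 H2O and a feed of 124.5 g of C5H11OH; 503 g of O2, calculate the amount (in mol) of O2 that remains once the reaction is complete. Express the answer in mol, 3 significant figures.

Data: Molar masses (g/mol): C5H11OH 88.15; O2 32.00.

5.13 mol

n(C5H11OH) = 124.5 / 88.15 = 1.412 mol
n(O2) = 503.0 / 32.00 = 15.72 mol
n/ν for C5H11OH = 1.412/2 = 0.7060
n/ν for O2 = 15.72/15 = 1.048
Smallest n/ν is C5H11OH → limiting reagent.
O2 consumed = (15/2) × 1.412 = 10.59 mol
O2 remaining = 15.72 − 10.59 = 5.130 mol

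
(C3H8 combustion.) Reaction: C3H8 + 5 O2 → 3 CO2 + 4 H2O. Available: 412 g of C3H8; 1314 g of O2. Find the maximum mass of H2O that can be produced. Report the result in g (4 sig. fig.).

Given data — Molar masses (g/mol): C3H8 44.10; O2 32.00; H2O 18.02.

592.0 g

n(C3H8) = 412.0 / 44.10 = 9.342 mol
n(O2) = 1314 / 32.00 = 41.06 mol
n/ν for C3H8 = 9.342/1 = 9.342
n/ν for O2 = 41.06/5 = 8.212
Smallest n/ν is O2 → limiting reagent.
n(H2O) = (4/5) × 41.06 = 32.85 mol
mass = 32.85 × 18.02 = 592.0 g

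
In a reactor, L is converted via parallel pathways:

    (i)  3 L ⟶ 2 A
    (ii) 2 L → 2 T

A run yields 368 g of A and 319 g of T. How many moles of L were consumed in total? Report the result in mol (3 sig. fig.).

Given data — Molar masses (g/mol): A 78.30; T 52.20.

n(A) = 368 / 78.30 = 4.700 mol
n(T) = 319 / 52.20 = 6.111 mol
n(L) via (i) = (3/2)×4.700 = 7.050 mol
n(L) via (ii) = (2/2)×6.111 = 6.111 mol
total n(L) = 7.050 + 6.111 = 13.16 mol

13.2 mol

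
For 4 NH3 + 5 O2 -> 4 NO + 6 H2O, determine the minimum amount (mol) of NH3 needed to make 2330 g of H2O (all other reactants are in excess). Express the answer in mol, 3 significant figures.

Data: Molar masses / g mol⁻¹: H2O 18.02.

86.2 mol

n(H2O) = 2330 / 18.02 = 129.3 mol
n(NH3) = (4/6) × 129.3 = 86.20 mol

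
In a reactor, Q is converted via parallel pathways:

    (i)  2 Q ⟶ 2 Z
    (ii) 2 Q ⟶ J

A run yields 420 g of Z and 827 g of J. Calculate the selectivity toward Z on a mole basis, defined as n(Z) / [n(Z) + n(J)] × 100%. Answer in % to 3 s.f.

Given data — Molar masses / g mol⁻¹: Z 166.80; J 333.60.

n(Z) = 420 / 166.80 = 2.518 mol
n(J) = 827 / 333.60 = 2.479 mol
selectivity = 2.518/(2.518+2.479) × 100 = 50.39 %

50.4 %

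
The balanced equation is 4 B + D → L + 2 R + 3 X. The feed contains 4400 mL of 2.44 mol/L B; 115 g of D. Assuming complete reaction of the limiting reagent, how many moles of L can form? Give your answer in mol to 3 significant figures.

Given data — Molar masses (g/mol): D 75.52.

n(B) = 2.44 × 4400/1000 = 10.74 mol
n(D) = 115.0 / 75.52 = 1.523 mol
n/ν for B = 10.74/4 = 2.685
n/ν for D = 1.523/1 = 1.523
Smallest n/ν is D → limiting reagent.
n(L) = (1/1) × 1.523 = 1.523 mol

1.52 mol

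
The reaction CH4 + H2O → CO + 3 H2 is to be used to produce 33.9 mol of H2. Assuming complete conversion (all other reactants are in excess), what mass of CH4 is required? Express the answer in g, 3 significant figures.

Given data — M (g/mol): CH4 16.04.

181 g

n(H2) = 33.90 mol
n(CH4) = (1/3) × 33.90 = 11.30 mol
mass = 11.30 × 16.04 = 181.3 g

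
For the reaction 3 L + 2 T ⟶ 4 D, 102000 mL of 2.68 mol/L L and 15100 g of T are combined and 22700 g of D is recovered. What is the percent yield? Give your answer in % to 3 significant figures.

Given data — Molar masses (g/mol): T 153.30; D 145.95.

79.0 %

n(L) = 2.68 × 102000/1000 = 273.4 mol
n(T) = 15100 / 153.30 = 98.50 mol
n/ν → L: 91.13, T: 49.25; T is limiting.
theoretical n(D) = (4/2) × 98.50 = 197.0 mol → 28750 g
% yield = 22700 / 28750 × 100 = 78.96 %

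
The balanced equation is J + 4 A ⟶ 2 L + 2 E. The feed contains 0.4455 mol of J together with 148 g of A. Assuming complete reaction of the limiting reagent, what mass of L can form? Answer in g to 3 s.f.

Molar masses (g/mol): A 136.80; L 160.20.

n(J) = 0.4455 mol
n(A) = 148.0 / 136.80 = 1.082 mol
n/ν for J = 0.4455/1 = 0.4455
n/ν for A = 1.082/4 = 0.2705
Smallest n/ν is A → limiting reagent.
n(L) = (2/4) × 1.082 = 0.5410 mol
mass = 0.5410 × 160.20 = 86.67 g

86.7 g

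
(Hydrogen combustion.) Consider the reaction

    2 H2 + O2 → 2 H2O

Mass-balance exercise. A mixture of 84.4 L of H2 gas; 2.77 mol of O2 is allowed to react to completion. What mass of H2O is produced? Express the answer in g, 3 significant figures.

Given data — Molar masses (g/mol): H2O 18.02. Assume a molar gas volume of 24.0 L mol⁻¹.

n(H2) = 84.40 / 24.0 = 3.517 mol
n(O2) = 2.770 mol
n/ν for H2 = 3.517/2 = 1.759
n/ν for O2 = 2.770/1 = 2.770
Smallest n/ν is H2 → limiting reagent.
n(H2O) = (2/2) × 3.517 = 3.517 mol
mass = 3.517 × 18.02 = 63.38 g

63.4 g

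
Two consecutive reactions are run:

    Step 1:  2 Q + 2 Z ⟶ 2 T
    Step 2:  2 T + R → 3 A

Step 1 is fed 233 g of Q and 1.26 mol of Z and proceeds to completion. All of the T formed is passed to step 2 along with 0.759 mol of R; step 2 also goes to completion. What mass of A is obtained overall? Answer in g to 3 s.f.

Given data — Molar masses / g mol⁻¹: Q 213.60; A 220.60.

361 g

Step 1:
n(Q) = 233.0 / 213.60 = 1.091 mol
n(Z) = 1.260 mol
n/ν for Q = 1.091/2 = 0.5455
n/ν for Z = 1.260/2 = 0.6300
Smallest n/ν is Q → limiting reagent.
n(T) produced = (2/2) × 1.091 = 1.091 mol
Step 2:
n(T) available = 1.091 mol
n(R) = 0.7590 mol
n/ν for T = 1.091/2 = 0.5455
n/ν for R = 0.7590/1 = 0.7590
Smallest n/ν is T → limiting reagent.
n(A) = (3/2) × 1.091 = 1.637 mol
mass = 1.637 × 220.60 = 361.1 g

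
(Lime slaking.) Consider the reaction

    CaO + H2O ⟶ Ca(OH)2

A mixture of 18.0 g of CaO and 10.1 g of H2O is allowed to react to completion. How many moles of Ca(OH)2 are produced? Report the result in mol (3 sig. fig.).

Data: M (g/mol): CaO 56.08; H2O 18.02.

0.321 mol

n(CaO) = 18.00 / 56.08 = 0.3210 mol
n(H2O) = 10.10 / 18.02 = 0.5605 mol
n/ν for CaO = 0.3210/1 = 0.3210
n/ν for H2O = 0.5605/1 = 0.5605
Smallest n/ν is CaO → limiting reagent.
n(Ca(OH)2) = (1/1) × 0.3210 = 0.3210 mol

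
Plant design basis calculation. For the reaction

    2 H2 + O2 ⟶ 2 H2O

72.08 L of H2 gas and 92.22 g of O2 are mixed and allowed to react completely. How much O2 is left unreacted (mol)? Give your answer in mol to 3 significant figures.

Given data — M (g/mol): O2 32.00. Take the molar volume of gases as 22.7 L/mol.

1.29 mol

n(H2) = 72.08 / 22.7 = 3.175 mol
n(O2) = 92.22 / 32.00 = 2.882 mol
n/ν for H2 = 3.175/2 = 1.588
n/ν for O2 = 2.882/1 = 2.882
Smallest n/ν is H2 → limiting reagent.
O2 consumed = (1/2) × 3.175 = 1.588 mol
O2 remaining = 2.882 − 1.588 = 1.294 mol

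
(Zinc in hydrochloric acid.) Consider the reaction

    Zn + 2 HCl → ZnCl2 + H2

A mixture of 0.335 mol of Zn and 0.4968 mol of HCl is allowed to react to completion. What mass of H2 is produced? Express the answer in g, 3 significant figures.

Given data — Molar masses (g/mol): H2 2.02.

0.502 g

n(Zn) = 0.3350 mol
n(HCl) = 0.4968 mol
n/ν for Zn = 0.3350/1 = 0.3350
n/ν for HCl = 0.4968/2 = 0.2484
Smallest n/ν is HCl → limiting reagent.
n(H2) = (1/2) × 0.4968 = 0.2484 mol
mass = 0.2484 × 2.02 = 0.5018 g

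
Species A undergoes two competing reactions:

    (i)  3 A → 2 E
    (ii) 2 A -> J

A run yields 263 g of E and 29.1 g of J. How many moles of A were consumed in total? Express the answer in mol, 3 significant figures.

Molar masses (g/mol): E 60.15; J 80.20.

7.28 mol

n(E) = 263 / 60.15 = 4.372 mol
n(J) = 29.1 / 80.20 = 0.3628 mol
n(A) via (i) = (3/2)×4.372 = 6.558 mol
n(A) via (ii) = (2/1)×0.3628 = 0.7256 mol
total n(A) = 6.558 + 0.7256 = 7.284 mol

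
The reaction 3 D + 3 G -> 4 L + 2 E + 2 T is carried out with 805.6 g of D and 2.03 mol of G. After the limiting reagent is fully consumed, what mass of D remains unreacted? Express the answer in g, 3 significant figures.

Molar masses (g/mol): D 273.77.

250 g

n(D) = 805.6 / 273.77 = 2.943 mol
n(G) = 2.030 mol
n/ν for D = 2.943/3 = 0.9810
n/ν for G = 2.030/3 = 0.6767
Smallest n/ν is G → limiting reagent.
D consumed = (3/3) × 2.030 = 2.030 mol
D remaining = 2.943 − 2.030 = 0.9130 mol
mass = 0.9130 × 273.77 = 250.0 g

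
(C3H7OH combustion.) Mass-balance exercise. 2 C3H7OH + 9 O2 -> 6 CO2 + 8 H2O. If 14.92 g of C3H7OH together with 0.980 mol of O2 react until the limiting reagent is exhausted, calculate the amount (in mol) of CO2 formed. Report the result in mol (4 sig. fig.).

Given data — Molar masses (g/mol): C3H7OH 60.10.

0.6533 mol

n(C3H7OH) = 14.92 / 60.10 = 0.2483 mol
n(O2) = 0.9800 mol
n/ν → C3H7OH: 0.1242, O2: 0.1089; O2 is limiting.
n(CO2) = (6/9) × 0.9800 = 0.6533 mol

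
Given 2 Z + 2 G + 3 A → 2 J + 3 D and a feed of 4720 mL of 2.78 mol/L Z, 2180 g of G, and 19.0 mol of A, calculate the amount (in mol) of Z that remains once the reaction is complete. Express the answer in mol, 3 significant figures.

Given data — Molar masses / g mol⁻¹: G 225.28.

3.44 mol

n(Z) = 2.78 × 4720/1000 = 13.12 mol
n(G) = 2180 / 225.28 = 9.677 mol
n(A) = 19.00 mol
n/ν for Z = 13.12/2 = 6.560
n/ν for G = 9.677/2 = 4.839
n/ν for A = 19.00/3 = 6.333
Smallest n/ν is G → limiting reagent.
Z consumed = (2/2) × 9.677 = 9.677 mol
Z remaining = 13.12 − 9.677 = 3.443 mol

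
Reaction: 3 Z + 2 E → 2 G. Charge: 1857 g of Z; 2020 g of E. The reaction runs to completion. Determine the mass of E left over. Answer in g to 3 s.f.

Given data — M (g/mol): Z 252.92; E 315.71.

n(Z) = 1857 / 252.92 = 7.342 mol
n(E) = 2020 / 315.71 = 6.398 mol
n/ν for Z = 7.342/3 = 2.447
n/ν for E = 6.398/2 = 3.199
Smallest n/ν is Z → limiting reagent.
E consumed = (2/3) × 7.342 = 4.895 mol
E remaining = 6.398 − 4.895 = 1.503 mol
mass = 1.503 × 315.71 = 474.5 g

475 g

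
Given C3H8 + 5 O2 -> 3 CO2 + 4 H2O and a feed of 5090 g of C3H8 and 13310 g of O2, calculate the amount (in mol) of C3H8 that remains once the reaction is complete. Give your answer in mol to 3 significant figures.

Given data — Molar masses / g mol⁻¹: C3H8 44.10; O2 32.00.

n(C3H8) = 5090 / 44.10 = 115.4 mol
n(O2) = 13310 / 32.00 = 415.9 mol
n/ν for C3H8 = 115.4/1 = 115.4
n/ν for O2 = 415.9/5 = 83.18
Smallest n/ν is O2 → limiting reagent.
C3H8 consumed = (1/5) × 415.9 = 83.18 mol
C3H8 remaining = 115.4 − 83.18 = 32.22 mol

32.2 mol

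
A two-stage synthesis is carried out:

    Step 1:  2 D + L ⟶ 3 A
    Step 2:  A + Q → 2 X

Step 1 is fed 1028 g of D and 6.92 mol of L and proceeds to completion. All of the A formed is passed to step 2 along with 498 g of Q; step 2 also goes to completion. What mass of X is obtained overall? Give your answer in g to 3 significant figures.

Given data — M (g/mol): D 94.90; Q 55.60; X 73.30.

1310 g

Step 1:
n(D) = 1028 / 94.90 = 10.83 mol
n(L) = 6.920 mol
n/ν → D: 5.415, L: 6.920; D is limiting.
n(A) produced = (3/2) × 10.83 = 16.25 mol
Step 2:
n(A) available = 16.25 mol
n(Q) = 498.0 / 55.60 = 8.957 mol
n/ν → A: 16.25, Q: 8.957; Q is limiting.
n(X) = (2/1) × 8.957 = 17.91 mol
mass = 17.91 × 73.30 = 1313 g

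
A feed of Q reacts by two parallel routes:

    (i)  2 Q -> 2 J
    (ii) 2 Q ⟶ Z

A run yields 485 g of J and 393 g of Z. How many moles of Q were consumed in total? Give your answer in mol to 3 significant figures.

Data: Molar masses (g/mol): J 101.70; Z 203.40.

8.63 mol

n(J) = 485 / 101.70 = 4.769 mol
n(Z) = 393 / 203.40 = 1.932 mol
n(Q) via (i) = (2/2)×4.769 = 4.769 mol
n(Q) via (ii) = (2/1)×1.932 = 3.864 mol
total n(Q) = 4.769 + 3.864 = 8.633 mol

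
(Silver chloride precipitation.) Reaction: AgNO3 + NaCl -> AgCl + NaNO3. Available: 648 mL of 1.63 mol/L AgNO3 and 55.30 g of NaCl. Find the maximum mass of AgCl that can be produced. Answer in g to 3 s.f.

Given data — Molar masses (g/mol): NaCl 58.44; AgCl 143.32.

136 g

n(AgNO3) = 1.63 × 648.0/1000 = 1.056 mol
n(NaCl) = 55.30 / 58.44 = 0.9463 mol
n/ν for AgNO3 = 1.056/1 = 1.056
n/ν for NaCl = 0.9463/1 = 0.9463
Smallest n/ν is NaCl → limiting reagent.
n(AgCl) = (1/1) × 0.9463 = 0.9463 mol
mass = 0.9463 × 143.32 = 135.6 g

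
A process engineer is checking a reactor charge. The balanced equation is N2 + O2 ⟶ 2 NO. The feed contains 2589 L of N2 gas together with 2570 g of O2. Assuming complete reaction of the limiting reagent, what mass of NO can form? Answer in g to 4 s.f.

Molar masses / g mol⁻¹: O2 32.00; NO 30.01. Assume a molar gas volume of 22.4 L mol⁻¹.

4820 g

n(N2) = 2589 / 22.4 = 115.6 mol
n(O2) = 2570 / 32.00 = 80.31 mol
n/ν for N2 = 115.6/1 = 115.6
n/ν for O2 = 80.31/1 = 80.31
Smallest n/ν is O2 → limiting reagent.
n(NO) = (2/1) × 80.31 = 160.6 mol
mass = 160.6 × 30.01 = 4820 g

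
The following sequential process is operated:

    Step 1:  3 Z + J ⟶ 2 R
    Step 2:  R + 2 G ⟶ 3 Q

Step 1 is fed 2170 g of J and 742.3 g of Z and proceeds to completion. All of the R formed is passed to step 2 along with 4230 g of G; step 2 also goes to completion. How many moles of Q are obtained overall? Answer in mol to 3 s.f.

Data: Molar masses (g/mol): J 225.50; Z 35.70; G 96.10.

41.6 mol

Step 1:
n(J) = 2170 / 225.50 = 9.623 mol
n(Z) = 742.3 / 35.70 = 20.79 mol
n/ν → J: 9.623, Z: 6.930; Z is limiting.
n(R) produced = (2/3) × 20.79 = 13.86 mol
Step 2:
n(R) available = 13.86 mol
n(G) = 4230 / 96.10 = 44.02 mol
n/ν → R: 13.86, G: 22.01; R is limiting.
n(Q) = (3/1) × 13.86 = 41.58 mol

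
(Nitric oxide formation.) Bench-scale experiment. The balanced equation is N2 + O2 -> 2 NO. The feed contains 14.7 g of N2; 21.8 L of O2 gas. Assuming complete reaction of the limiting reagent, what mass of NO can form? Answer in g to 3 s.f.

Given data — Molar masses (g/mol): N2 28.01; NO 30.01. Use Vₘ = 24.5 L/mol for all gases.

n(N2) = 14.70 / 28.01 = 0.5248 mol
n(O2) = 21.80 / 24.5 = 0.8898 mol
n/ν for N2 = 0.5248/1 = 0.5248
n/ν for O2 = 0.8898/1 = 0.8898
Smallest n/ν is N2 → limiting reagent.
n(NO) = (2/1) × 0.5248 = 1.050 mol
mass = 1.050 × 30.01 = 31.51 g

31.5 g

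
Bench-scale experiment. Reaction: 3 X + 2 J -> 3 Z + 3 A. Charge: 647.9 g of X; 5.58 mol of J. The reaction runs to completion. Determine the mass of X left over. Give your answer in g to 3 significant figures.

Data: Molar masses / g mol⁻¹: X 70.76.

n(X) = 647.9 / 70.76 = 9.156 mol
n(J) = 5.580 mol
n/ν → X: 3.052, J: 2.790; J is limiting.
X consumed = (3/2) × 5.580 = 8.370 mol
X remaining = 9.156 − 8.370 = 0.7860 mol
mass = 0.7860 × 70.76 = 55.62 g

55.6 g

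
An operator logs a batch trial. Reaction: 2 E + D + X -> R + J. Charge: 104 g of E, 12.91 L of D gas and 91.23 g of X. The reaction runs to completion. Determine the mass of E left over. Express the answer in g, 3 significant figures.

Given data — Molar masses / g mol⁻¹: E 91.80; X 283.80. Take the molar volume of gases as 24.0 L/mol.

n(E) = 104.0 / 91.80 = 1.133 mol
n(D) = 12.91 / 24.0 = 0.5379 mol
n(X) = 91.23 / 283.80 = 0.3215 mol
n/ν for E = 1.133/2 = 0.5665
n/ν for D = 0.5379/1 = 0.5379
n/ν for X = 0.3215/1 = 0.3215
Smallest n/ν is X → limiting reagent.
E consumed = (2/1) × 0.3215 = 0.6430 mol
E remaining = 1.133 − 0.6430 = 0.4900 mol
mass = 0.4900 × 91.80 = 44.98 g

45.0 g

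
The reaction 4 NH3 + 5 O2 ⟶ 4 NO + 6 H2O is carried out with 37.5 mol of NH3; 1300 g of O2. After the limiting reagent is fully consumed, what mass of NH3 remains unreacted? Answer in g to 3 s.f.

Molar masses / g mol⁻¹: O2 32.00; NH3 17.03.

n(NH3) = 37.50 mol
n(O2) = 1300 / 32.00 = 40.63 mol
n/ν for NH3 = 37.50/4 = 9.375
n/ν for O2 = 40.63/5 = 8.126
Smallest n/ν is O2 → limiting reagent.
NH3 consumed = (4/5) × 40.63 = 32.50 mol
NH3 remaining = 37.50 − 32.50 = 5.000 mol
mass = 5.000 × 17.03 = 85.15 g

85.2 g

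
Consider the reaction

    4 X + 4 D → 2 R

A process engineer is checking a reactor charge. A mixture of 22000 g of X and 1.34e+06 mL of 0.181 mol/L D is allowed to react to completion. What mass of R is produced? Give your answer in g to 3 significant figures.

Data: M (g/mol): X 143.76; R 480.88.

n(X) = 22000 / 143.76 = 153.0 mol
n(D) = 0.181 × 1.34e+06/1000 = 242.5 mol
n/ν → X: 38.25, D: 60.63; X is limiting.
n(R) = (2/4) × 153.0 = 76.50 mol
mass = 76.50 × 480.88 = 36790 g

36800 g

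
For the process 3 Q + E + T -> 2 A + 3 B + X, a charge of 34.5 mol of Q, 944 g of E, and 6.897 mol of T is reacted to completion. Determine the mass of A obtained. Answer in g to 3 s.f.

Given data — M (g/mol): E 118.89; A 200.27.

2760 g

n(Q) = 34.50 mol
n(E) = 944.0 / 118.89 = 7.940 mol
n(T) = 6.897 mol
n/ν → Q: 11.50, E: 7.940, T: 6.897; T is limiting.
n(A) = (2/1) × 6.897 = 13.79 mol
mass = 13.79 × 200.27 = 2762 g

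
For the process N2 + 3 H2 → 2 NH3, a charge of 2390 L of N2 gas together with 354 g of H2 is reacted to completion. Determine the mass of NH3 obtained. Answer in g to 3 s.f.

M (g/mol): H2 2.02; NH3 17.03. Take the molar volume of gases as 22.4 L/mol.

n(N2) = 2390 / 22.4 = 106.7 mol
n(H2) = 354.0 / 2.02 = 175.2 mol
n/ν for N2 = 106.7/1 = 106.7
n/ν for H2 = 175.2/3 = 58.40
Smallest n/ν is H2 → limiting reagent.
n(NH3) = (2/3) × 175.2 = 116.8 mol
mass = 116.8 × 17.03 = 1989 g

1990 g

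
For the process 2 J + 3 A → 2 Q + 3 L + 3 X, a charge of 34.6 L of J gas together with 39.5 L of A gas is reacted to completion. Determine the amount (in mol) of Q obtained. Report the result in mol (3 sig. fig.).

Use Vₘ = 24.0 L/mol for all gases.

n(J) = 34.60 / 24.0 = 1.442 mol
n(A) = 39.50 / 24.0 = 1.646 mol
n/ν → J: 0.7210, A: 0.5487; A is limiting.
n(Q) = (2/3) × 1.646 = 1.097 mol

1.10 mol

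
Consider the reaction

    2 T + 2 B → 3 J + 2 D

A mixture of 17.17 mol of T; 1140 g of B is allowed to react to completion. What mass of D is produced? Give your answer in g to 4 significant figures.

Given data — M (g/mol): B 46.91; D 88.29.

n(T) = 17.17 mol
n(B) = 1140 / 46.91 = 24.30 mol
n/ν for T = 17.17/2 = 8.585
n/ν for B = 24.30/2 = 12.15
Smallest n/ν is T → limiting reagent.
n(D) = (2/2) × 17.17 = 17.17 mol
mass = 17.17 × 88.29 = 1516 g

1516 g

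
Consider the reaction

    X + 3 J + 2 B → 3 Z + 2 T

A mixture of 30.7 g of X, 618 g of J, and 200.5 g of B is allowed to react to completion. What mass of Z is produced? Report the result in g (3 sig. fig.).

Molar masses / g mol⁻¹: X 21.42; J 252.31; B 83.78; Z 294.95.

n(X) = 30.70 / 21.42 = 1.433 mol
n(J) = 618.0 / 252.31 = 2.449 mol
n(B) = 200.5 / 83.78 = 2.393 mol
n/ν for X = 1.433/1 = 1.433
n/ν for J = 2.449/3 = 0.8163
n/ν for B = 2.393/2 = 1.197
Smallest n/ν is J → limiting reagent.
n(Z) = (3/3) × 2.449 = 2.449 mol
mass = 2.449 × 294.95 = 722.3 g

722 g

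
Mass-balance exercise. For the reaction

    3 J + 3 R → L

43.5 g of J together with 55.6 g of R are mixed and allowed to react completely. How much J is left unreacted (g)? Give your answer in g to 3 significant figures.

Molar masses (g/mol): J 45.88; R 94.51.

n(J) = 43.50 / 45.88 = 0.9481 mol
n(R) = 55.60 / 94.51 = 0.5883 mol
n/ν for J = 0.9481/3 = 0.3160
n/ν for R = 0.5883/3 = 0.1961
Smallest n/ν is R → limiting reagent.
J consumed = (3/3) × 0.5883 = 0.5883 mol
J remaining = 0.9481 − 0.5883 = 0.3598 mol
mass = 0.3598 × 45.88 = 16.51 g

16.5 g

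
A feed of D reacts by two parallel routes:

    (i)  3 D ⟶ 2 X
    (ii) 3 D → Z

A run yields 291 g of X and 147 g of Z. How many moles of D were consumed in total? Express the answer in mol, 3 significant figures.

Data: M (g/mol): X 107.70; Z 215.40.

6.10 mol

n(X) = 291 / 107.70 = 2.702 mol
n(Z) = 147 / 215.40 = 0.6825 mol
n(D) via (i) = (3/2)×2.702 = 4.053 mol
n(D) via (ii) = (3/1)×0.6825 = 2.048 mol
total n(D) = 4.053 + 2.048 = 6.101 mol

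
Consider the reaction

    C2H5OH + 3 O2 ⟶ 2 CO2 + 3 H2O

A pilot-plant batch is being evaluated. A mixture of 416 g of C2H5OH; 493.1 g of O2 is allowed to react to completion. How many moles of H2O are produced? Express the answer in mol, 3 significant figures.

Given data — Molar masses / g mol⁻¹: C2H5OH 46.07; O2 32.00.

15.4 mol

n(C2H5OH) = 416.0 / 46.07 = 9.030 mol
n(O2) = 493.1 / 32.00 = 15.41 mol
n/ν → C2H5OH: 9.030, O2: 5.137; O2 is limiting.
n(H2O) = (3/3) × 15.41 = 15.41 mol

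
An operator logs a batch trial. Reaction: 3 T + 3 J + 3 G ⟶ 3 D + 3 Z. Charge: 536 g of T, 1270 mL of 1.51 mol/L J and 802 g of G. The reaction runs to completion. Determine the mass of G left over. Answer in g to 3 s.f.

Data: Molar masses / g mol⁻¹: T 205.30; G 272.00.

280 g

n(T) = 536.0 / 205.30 = 2.611 mol
n(J) = 1.51 × 1270/1000 = 1.918 mol
n(G) = 802.0 / 272.00 = 2.949 mol
n/ν for T = 2.611/3 = 0.8703
n/ν for J = 1.918/3 = 0.6393
n/ν for G = 2.949/3 = 0.9830
Smallest n/ν is J → limiting reagent.
G consumed = (3/3) × 1.918 = 1.918 mol
G remaining = 2.949 − 1.918 = 1.031 mol
mass = 1.031 × 272.00 = 280.4 g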